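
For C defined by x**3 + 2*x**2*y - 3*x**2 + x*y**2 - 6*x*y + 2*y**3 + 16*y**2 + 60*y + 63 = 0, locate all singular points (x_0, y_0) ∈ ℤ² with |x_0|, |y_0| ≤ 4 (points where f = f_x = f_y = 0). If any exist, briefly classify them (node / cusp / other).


Singular points: {(3, -3)}; classification: cusp.

Compute partial derivatives:
  f_x = 3*x**2 + 4*x*y - 6*x + y**2 - 6*y.
  f_y = 2*x**2 + 2*x*y - 6*x + 6*y**2 + 32*y + 60.
Scan x_0 ∈ {−4, ..., 4}. For each x_0, f_y(x_0, y) is a polynomial in y; find its integer roots y ∈ {−4, ..., 4}, then test f_x and f at those candidates.
  x = -4: f_y(-4, y) = 6*y**2 + 24*y + 116; no integer root y with |y| ≤ 4.
  x = -3: f_y(-3, y) = 6*y**2 + 26*y + 96; no integer root y with |y| ≤ 4.
  x = -2: f_y(-2, y) = 6*y**2 + 28*y + 80; no integer root y with |y| ≤ 4.
  x = -1: f_y(-1, y) = 6*y**2 + 30*y + 68; no integer root y with |y| ≤ 4.
  x = 0: f_y(0, y) = 6*y**2 + 32*y + 60; no integer root y with |y| ≤ 4.
  x = 1: f_y(1, y) = 6*y**2 + 34*y + 56; no integer root y with |y| ≤ 4.
  x = 2: f_y(2, y) = 6*y**2 + 36*y + 56; no integer root y with |y| ≤ 4.
  x = 3: f_y(3, y) = 6*y**2 + 38*y + 60; vanishes at y ∈ {-3}. (3, -3): f_x = 0, f = 0 — SINGULAR.
  x = 4: f_y(4, y) = 6*y**2 + 40*y + 68; no integer root y with |y| ≤ 4.
Only singular point on the grid: (3, -3).
Classify: substitute x = 3 + u, y = -3 + v and expand: f = u**3 + 2*u**2*v + u*v**2 + 2*v**3 + v**2.
No constant or linear terms (consistent with a singular point). Quadratic part: v**2. Cubic part: u**3 + 2*u**2*v + u*v**2 + 2*v**3.
The quadratic part v**2 is a perfect square, so there is a single (double) tangent line v = 0, i.e. y = -3. Restricting the cubic part to that line (v = 0) leaves u**3 ≠ 0, so f is not divisible by v and the branch is v² ≈ -u**3 to lowest order — this is a cusp.
Classification: cusp.


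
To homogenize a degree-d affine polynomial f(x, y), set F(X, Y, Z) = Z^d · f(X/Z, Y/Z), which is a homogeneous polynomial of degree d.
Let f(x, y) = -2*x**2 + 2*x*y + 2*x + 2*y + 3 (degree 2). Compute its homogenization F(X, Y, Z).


F(X, Y, Z) = -2*X**2 + 2*X*Y + 2*X*Z + 2*Y*Z + 3*Z**2

deg(f) = 2.
Substitute x = X/Z, y = Y/Z into f, then multiply by Z^2.
  monomial -2·x^2·y^0 ↦ -2·X^2·Y^0·Z^0.
  monomial 2·x^1·y^1 ↦ 2·X^1·Y^1·Z^0.
  monomial 2·x^1·y^0 ↦ 2·X^1·Y^0·Z^1.
  monomial 2·x^0·y^1 ↦ 2·X^0·Y^1·Z^1.
  monomial 3·x^0·y^0 ↦ 3·X^0·Y^0·Z^2.
Collecting: F(X, Y, Z) = -2*X**2 + 2*X*Y + 2*X*Z + 2*Y*Z + 3*Z**2.


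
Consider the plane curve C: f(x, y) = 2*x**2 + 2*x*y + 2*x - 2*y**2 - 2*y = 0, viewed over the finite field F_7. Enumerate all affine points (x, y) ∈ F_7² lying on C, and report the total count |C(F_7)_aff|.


Affine F_7-points: {(0, 0), (0, 6), (1, 3), (1, 4), (2, 3), (2, 5), (6, 0), (6, 5)}; count = 8.

For each of the 49 pairs (x, y) ∈ F_7², evaluate f(x, y) mod 7. Record the zeros.
  x = 0: [0↦0, 1↦3, 2↦2, 3↦4, 4↦2, 5↦3, 6↦0]  zeros at y ∈ {0, 6}
  x = 1: [0↦4, 1↦2, 2↦3, 3↦0, 4↦0, 5↦3, 6↦2]  zeros at y ∈ {3, 4}
  x = 2: [0↦5, 1↦5, 2↦1, 3↦0, 4↦2, 5↦0, 6↦1]  zeros at y ∈ {3, 5}
  x = 3: [0↦3, 1↦5, 2↦3, 3↦4, 4↦1, 5↦1, 6↦4]  zeros at y ∈ ∅
  x = 4: [0↦5, 1↦2, 2↦2, 3↦5, 4↦4, 5↦6, 6↦4]  zeros at y ∈ ∅
  x = 5: [0↦4, 1↦3, 2↦5, 3↦3, 4↦4, 5↦1, 6↦1]  zeros at y ∈ ∅
  x = 6: [0↦0, 1↦1, 2↦5, 3↦5, 4↦1, 5↦0, 6↦2]  zeros at y ∈ {0, 5}
Collecting zeros: affine points = {(0, 0), (0, 6), (1, 3), (1, 4), (2, 3), (2, 5), (6, 0), (6, 5)}.
Total count |C(F_7)_aff| = 8.


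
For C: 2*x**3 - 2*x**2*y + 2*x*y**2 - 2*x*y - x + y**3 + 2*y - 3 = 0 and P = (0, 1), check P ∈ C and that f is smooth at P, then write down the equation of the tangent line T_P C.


Tangent line at P: -x + 5*y - 5 = 0.

Step 1: f(0, 1) = 0, so P lies on C.
Step 2: partial derivatives
  f_x(x, y) = 6*x**2 - 4*x*y + 2*y**2 - 2*y - 1, f_y(x, y) = -2*x**2 + 4*x*y - 2*x + 3*y**2 + 2.
  f_x(P) = -1, f_y(P) = 5 (gradient nonzero, so P is smooth).
Step 3: tangent line at P: -1·(x − 0) + 5·(y − 1) = 0.
Expanding: -x + 5*y - 5 = 0.


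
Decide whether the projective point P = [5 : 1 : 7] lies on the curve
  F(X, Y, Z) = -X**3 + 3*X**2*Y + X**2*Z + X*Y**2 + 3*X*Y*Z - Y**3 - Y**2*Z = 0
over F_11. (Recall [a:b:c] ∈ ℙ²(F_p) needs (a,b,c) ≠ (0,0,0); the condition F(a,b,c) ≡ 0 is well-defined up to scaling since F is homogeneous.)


F(5,1,7) ≡ 7 (mod 11); P is NOT on the curve.

Evaluate F(5, 1, 7) term-by-term (mod 11).
  -X**3 ↦ -1·125·1·1 = -125
  3*X**2*Y ↦ 3·25·1·1 = 75
  X**2*Z ↦ 1·25·1·7 = 175
  X*Y**2 ↦ 1·5·1·1 = 5
  3*X*Y*Z ↦ 3·5·1·7 = 105
  -Y**3 ↦ -1·1·1·1 = -1
  -Y**2*Z ↦ -1·1·1·7 = -7
Sum: F(5, 1, 7) = (-125) + (75) + (175) + (5) + (105) + (-1) + (-7) = 227.
Reducing mod 11: 227 ≡ 7 (mod 11).
Since F(a, b, c) ≡ 7 ≠ 0 (mod 11), P does NOT lie on the curve.


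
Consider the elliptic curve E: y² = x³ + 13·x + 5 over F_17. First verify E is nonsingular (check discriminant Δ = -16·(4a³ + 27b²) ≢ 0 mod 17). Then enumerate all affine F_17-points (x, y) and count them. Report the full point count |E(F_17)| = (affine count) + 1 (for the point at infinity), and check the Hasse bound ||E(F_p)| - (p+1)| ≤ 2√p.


Affine points = {(1, 6), (1, 11), (4, 6), (4, 11), (5, 5), (5, 12), (8, 3), (8, 14), (9, 1), (9, 16), (10, 8), (10, 9), (11, 0), (12, 6), (12, 11), (13, 5), (13, 12), (16, 5), (16, 12)}; affine count = 19; |E(F_17)| = 20.

Discriminant check: Δ ∝ 4a³ + 27b² = 4·13³ + 27·5² = 4·2197 + 27·25 ≡ 11 (mod 17). Nonzero ⇒ E is nonsingular.
For each x ∈ F_17, compute rhs = x³ + 13·x + 5 mod 17, then count y ∈ F_17 with y² ≡ rhs.
  x = 0: rhs = 5, matching y values: none (0 points).
  x = 1: rhs = 2, matching y values: 6, 11 (2 points).
  x = 2: rhs = 5, matching y values: none (0 points).
  x = 3: rhs = 3, matching y values: none (0 points).
  x = 4: rhs = 2, matching y values: 6, 11 (2 points).
  x = 5: rhs = 8, matching y values: 5, 12 (2 points).
  x = 6: rhs = 10, matching y values: none (0 points).
  x = 7: rhs = 14, matching y values: none (0 points).
  x = 8: rhs = 9, matching y values: 3, 14 (2 points).
  x = 9: rhs = 1, matching y values: 1, 16 (2 points).
  x = 10: rhs = 13, matching y values: 8, 9 (2 points).
  x = 11: rhs = 0, matching y values: 0 (1 points).
  x = 12: rhs = 2, matching y values: 6, 11 (2 points).
  x = 13: rhs = 8, matching y values: 5, 12 (2 points).
  x = 14: rhs = 7, matching y values: none (0 points).
  x = 15: rhs = 5, matching y values: none (0 points).
  x = 16: rhs = 8, matching y values: 5, 12 (2 points).
Total affine count: 19.
Full point count |E(F_17)| = 19 + 1 = 20.
Hasse bound: |20 − (17+1)| = |2| = 2 ≤ 2√17 ≈ 8.2462 ✓.


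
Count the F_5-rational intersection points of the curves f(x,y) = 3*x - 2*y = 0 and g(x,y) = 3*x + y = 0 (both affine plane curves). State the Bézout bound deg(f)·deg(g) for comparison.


Common zeros: {(0, 0)}; count = 1; Bézout bound = 1.

deg(f) = 1, deg(g) = 1, so Bézout bound = 1.
Scan x ∈ F_5. For each x, list the y ∈ F_5 with f(x, y) ≡ 0 and those with g(x, y) ≡ 0 (mod 5); the common zeros in that column are the intersection.
  x = 0: f ≡ 0 at y ∈ {0}; g ≡ 0 at y ∈ {0}; common: {0}.
  x = 1: f ≡ 0 at y ∈ {4}; g ≡ 0 at y ∈ {2}; common: ∅.
  x = 2: f ≡ 0 at y ∈ {3}; g ≡ 0 at y ∈ {4}; common: ∅.
  x = 3: f ≡ 0 at y ∈ {2}; g ≡ 0 at y ∈ {1}; common: ∅.
  x = 4: f ≡ 0 at y ∈ {1}; g ≡ 0 at y ∈ {3}; common: ∅.
Collecting: common zeros = {(0, 0)}, so the count is 1.
Comparison with the Bézout bound: 1 ≤ 1 = deg(f)·deg(g), as expected for curves with no common component (the bound is attained).


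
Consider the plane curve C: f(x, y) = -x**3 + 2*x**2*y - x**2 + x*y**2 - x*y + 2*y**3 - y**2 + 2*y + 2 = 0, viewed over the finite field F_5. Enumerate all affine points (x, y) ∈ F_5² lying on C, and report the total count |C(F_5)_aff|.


Affine F_5-points: {(0, 1), (1, 0), (1, 1), (1, 4), (2, 0), (4, 2)}; count = 6.

For each of the 25 pairs (x, y) ∈ F_5², evaluate f(x, y) mod 5. Record the zeros.
  x = 0: [0↦2, 1↦0, 2↦3, 3↦3, 4↦2]  zeros at y ∈ {1}
  x = 1: [0↦0, 1↦0, 2↦2, 3↦3, 4↦0]  zeros at y ∈ {0, 1, 4}
  x = 2: [0↦0, 1↦1, 2↦1, 3↦2, 4↦1]  zeros at y ∈ {0}
  x = 3: [0↦1, 1↦2, 2↦4, 3↦4, 4↦4]  zeros at y ∈ ∅
  x = 4: [0↦2, 1↦2, 2↦0, 3↦3, 4↦3]  zeros at y ∈ {2}
Collecting zeros: affine points = {(0, 1), (1, 0), (1, 1), (1, 4), (2, 0), (4, 2)}.
Total count |C(F_5)_aff| = 6.


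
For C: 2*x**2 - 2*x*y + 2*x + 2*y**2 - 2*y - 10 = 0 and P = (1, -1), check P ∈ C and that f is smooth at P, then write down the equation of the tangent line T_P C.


Tangent line at P: 8*x - 8*y - 16 = 0.

Step 1: f(1, -1) = 0, so P lies on C.
Step 2: partial derivatives
  f_x(x, y) = 4*x - 2*y + 2, f_y(x, y) = -2*x + 4*y - 2.
  f_x(P) = 8, f_y(P) = -8 (gradient nonzero, so P is smooth).
Step 3: tangent line at P: 8·(x − 1) + -8·(y − -1) = 0.
Expanding: 8*x - 8*y - 16 = 0.


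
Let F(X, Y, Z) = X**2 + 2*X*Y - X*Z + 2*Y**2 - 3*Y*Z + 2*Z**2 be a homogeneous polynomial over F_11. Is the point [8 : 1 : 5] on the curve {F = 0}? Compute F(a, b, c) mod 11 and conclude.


F(8,1,5) ≡ 0 (mod 11); P is on the curve.

Evaluate F(8, 1, 5) term-by-term (mod 11).
  X**2 ↦ 1·64·1·1 = 64
  2*X*Y ↦ 2·8·1·1 = 16
  -X*Z ↦ -1·8·1·5 = -40
  2*Y**2 ↦ 2·1·1·1 = 2
  -3*Y*Z ↦ -3·1·1·5 = -15
  2*Z**2 ↦ 2·1·1·25 = 50
Sum: F(8, 1, 5) = (64) + (16) + (-40) + (2) + (-15) + (50) = 77.
Reducing mod 11: 77 ≡ 0 (mod 11).
Since F(a, b, c) ≡ 0 (mod 11), P lies on the curve.


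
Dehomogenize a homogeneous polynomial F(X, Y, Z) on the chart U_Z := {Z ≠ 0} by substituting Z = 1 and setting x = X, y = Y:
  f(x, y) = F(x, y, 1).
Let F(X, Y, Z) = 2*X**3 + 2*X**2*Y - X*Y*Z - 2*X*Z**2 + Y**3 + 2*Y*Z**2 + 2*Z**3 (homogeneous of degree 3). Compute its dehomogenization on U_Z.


f(x, y) = 2*x**3 + 2*x**2*y - x*y - 2*x + y**3 + 2*y + 2

On U_Z we set Z = 1. Each monomial c·X^i·Y^j·Z^k in F becomes c·x^i·y^j·1^k = c·x^i·y^j.
Substituting Z = 1: F(X, Y, 1) = 2*x**3 + 2*x**2*y - x*y - 2*x + y**3 + 2*y + 2.
Note: deg(f) ≤ deg(F) = 3; strict inequality happens when F is divisible by Z (lost terms).


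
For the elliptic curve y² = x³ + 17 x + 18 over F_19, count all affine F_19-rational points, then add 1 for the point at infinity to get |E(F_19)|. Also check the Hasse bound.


Affine points = {(1, 6), (1, 13), (3, 1), (3, 18), (4, 6), (4, 13), (5, 0), (7, 9), (7, 10), (8, 1), (8, 18), (9, 8), (9, 11), (11, 4), (11, 15), (13, 2), (13, 17), (14, 6), (14, 13), (15, 0), (16, 4), (16, 15), (18, 0)}; affine count = 23; |E(F_19)| = 24.

Discriminant check: Δ ∝ 4a³ + 27b² = 4·17³ + 27·18² = 4·4913 + 27·324 ≡ 14 (mod 19). Nonzero ⇒ E is nonsingular.
For each x ∈ F_19, compute rhs = x³ + 17·x + 18 mod 19, then count y ∈ F_19 with y² ≡ rhs.
  x = 0: rhs = 18, matching y values: none (0 points).
  x = 1: rhs = 17, matching y values: 6, 13 (2 points).
  x = 2: rhs = 3, matching y values: none (0 points).
  x = 3: rhs = 1, matching y values: 1, 18 (2 points).
  x = 4: rhs = 17, matching y values: 6, 13 (2 points).
  x = 5: rhs = 0, matching y values: 0 (1 points).
  x = 6: rhs = 13, matching y values: none (0 points).
  x = 7: rhs = 5, matching y values: 9, 10 (2 points).
  x = 8: rhs = 1, matching y values: 1, 18 (2 points).
  x = 9: rhs = 7, matching y values: 8, 11 (2 points).
  x = 10: rhs = 10, matching y values: none (0 points).
  x = 11: rhs = 16, matching y values: 4, 15 (2 points).
  x = 12: rhs = 12, matching y values: none (0 points).
  x = 13: rhs = 4, matching y values: 2, 17 (2 points).
  x = 14: rhs = 17, matching y values: 6, 13 (2 points).
  x = 15: rhs = 0, matching y values: 0 (1 points).
  x = 16: rhs = 16, matching y values: 4, 15 (2 points).
  x = 17: rhs = 14, matching y values: none (0 points).
  x = 18: rhs = 0, matching y values: 0 (1 points).
Total affine count: 23.
Full point count |E(F_19)| = 23 + 1 = 24.
Hasse bound: |24 − (19+1)| = |4| = 4 ≤ 2√19 ≈ 8.7178 ✓.


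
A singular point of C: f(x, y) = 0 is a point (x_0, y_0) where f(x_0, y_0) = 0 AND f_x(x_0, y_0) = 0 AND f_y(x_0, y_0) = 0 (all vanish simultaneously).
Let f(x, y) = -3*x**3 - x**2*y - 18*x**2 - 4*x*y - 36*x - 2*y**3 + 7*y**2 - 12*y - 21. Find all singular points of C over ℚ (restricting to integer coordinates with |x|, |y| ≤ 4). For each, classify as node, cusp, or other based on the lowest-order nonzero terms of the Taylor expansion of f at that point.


Singular points: {(-2, 1)}; classification: node.

Compute partial derivatives:
  f_x = -9*x**2 - 2*x*y - 36*x - 4*y - 36.
  f_y = -x**2 - 4*x - 6*y**2 + 14*y - 12.
Scan x_0 ∈ {−4, ..., 4}. For each x_0, f_y(x_0, y) is a polynomial in y; find its integer roots y ∈ {−4, ..., 4}, then test f_x and f at those candidates.
  x = -4: f_y(-4, y) = -6*y**2 + 14*y - 12; no integer root y with |y| ≤ 4.
  x = -3: f_y(-3, y) = -6*y**2 + 14*y - 9; no integer root y with |y| ≤ 4.
  x = -2: f_y(-2, y) = -6*y**2 + 14*y - 8; vanishes at y ∈ {1}. (-2, 1): f_x = 0, f = 0 — SINGULAR.
  x = -1: f_y(-1, y) = -6*y**2 + 14*y - 9; no integer root y with |y| ≤ 4.
  x = 0: f_y(0, y) = -6*y**2 + 14*y - 12; no integer root y with |y| ≤ 4.
  x = 1: f_y(1, y) = -6*y**2 + 14*y - 17; no integer root y with |y| ≤ 4.
  x = 2: f_y(2, y) = -6*y**2 + 14*y - 24; no integer root y with |y| ≤ 4.
  x = 3: f_y(3, y) = -6*y**2 + 14*y - 33; no integer root y with |y| ≤ 4.
  x = 4: f_y(4, y) = -6*y**2 + 14*y - 44; no integer root y with |y| ≤ 4.
Only singular point on the grid: (-2, 1).
Classify: substitute x = -2 + u, y = 1 + v and expand: f = -3*u**3 - u**2*v - u**2 - 2*v**3 + v**2.
No constant or linear terms (consistent with a singular point). Quadratic part: -u**2 + v**2. Cubic part: -3*u**3 - u**2*v - 2*v**3.
The quadratic part v**2 - u**2 = (v − u)(v + u) splits into two distinct linear factors, so there are two distinct tangent lines y − 1 = ±(x − -2) — this is a node (ordinary double point).
Classification: node.


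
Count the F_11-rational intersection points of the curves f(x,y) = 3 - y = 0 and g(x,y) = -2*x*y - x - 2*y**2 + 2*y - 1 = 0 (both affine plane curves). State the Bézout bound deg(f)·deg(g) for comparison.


Common zeros: {(6, 3)}; count = 1; Bézout bound = 2.

deg(f) = 1, deg(g) = 2, so Bézout bound = 2.
Scan x ∈ F_11. For each x, list the y ∈ F_11 with f(x, y) ≡ 0 and those with g(x, y) ≡ 0 (mod 11); the common zeros in that column are the intersection.
  x = 0: f ≡ 0 at y ∈ {3}; g ≡ 0 at y ∈ ∅; common: ∅.
  x = 1: f ≡ 0 at y ∈ {3}; g ≡ 0 at y ∈ ∅; common: ∅.
  x = 2: f ≡ 0 at y ∈ {3}; g ≡ 0 at y ∈ ∅; common: ∅.
  x = 3: f ≡ 0 at y ∈ {3}; g ≡ 0 at y ∈ ∅; common: ∅.
  x = 4: f ≡ 0 at y ∈ {3}; g ≡ 0 at y ∈ ∅; common: ∅.
  x = 5: f ≡ 0 at y ∈ {3}; g ≡ 0 at y ∈ {8, 10}; common: ∅.
  x = 6: f ≡ 0 at y ∈ {3}; g ≡ 0 at y ∈ {3}; common: {3}.
  x = 7: f ≡ 0 at y ∈ {3}; g ≡ 0 at y ∈ {1, 4}; common: ∅.
  x = 8: f ≡ 0 at y ∈ {3}; g ≡ 0 at y ∈ {6, 9}; common: ∅.
  x = 9: f ≡ 0 at y ∈ {3}; g ≡ 0 at y ∈ {7}; common: ∅.
  x = 10: f ≡ 0 at y ∈ {3}; g ≡ 0 at y ∈ {0, 2}; common: ∅.
Collecting: common zeros = {(6, 3)}, so the count is 1.
Comparison with the Bézout bound: 1 ≤ 2 = deg(f)·deg(g), as expected for curves with no common component (the affine F_11-count falls short of the bound because intersections may lie at infinity, over extension fields, or carry multiplicity).


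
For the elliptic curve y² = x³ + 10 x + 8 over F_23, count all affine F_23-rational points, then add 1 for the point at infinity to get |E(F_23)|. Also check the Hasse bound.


Affine points = {(0, 10), (0, 13), (2, 6), (2, 17), (6, 10), (6, 13), (8, 5), (8, 18), (10, 2), (10, 21), (11, 0), (12, 4), (12, 19), (13, 9), (13, 14), (16, 3), (16, 20), (17, 10), (17, 13), (21, 7), (21, 16)}; affine count = 21; |E(F_23)| = 22.

Discriminant check: Δ ∝ 4a³ + 27b² = 4·10³ + 27·8² = 4·1000 + 27·64 ≡ 1 (mod 23). Nonzero ⇒ E is nonsingular.
For each x ∈ F_23, compute rhs = x³ + 10·x + 8 mod 23, then count y ∈ F_23 with y² ≡ rhs.
  x = 0: rhs = 8, matching y values: 10, 13 (2 points).
  x = 1: rhs = 19, matching y values: none (0 points).
  x = 2: rhs = 13, matching y values: 6, 17 (2 points).
  x = 3: rhs = 19, matching y values: none (0 points).
  x = 4: rhs = 20, matching y values: none (0 points).
  x = 5: rhs = 22, matching y values: none (0 points).
  x = 6: rhs = 8, matching y values: 10, 13 (2 points).
  x = 7: rhs = 7, matching y values: none (0 points).
  x = 8: rhs = 2, matching y values: 5, 18 (2 points).
  x = 9: rhs = 22, matching y values: none (0 points).
  x = 10: rhs = 4, matching y values: 2, 21 (2 points).
  x = 11: rhs = 0, matching y values: 0 (1 points).
  x = 12: rhs = 16, matching y values: 4, 19 (2 points).
  x = 13: rhs = 12, matching y values: 9, 14 (2 points).
  x = 14: rhs = 17, matching y values: none (0 points).
  x = 15: rhs = 14, matching y values: none (0 points).
  x = 16: rhs = 9, matching y values: 3, 20 (2 points).
  x = 17: rhs = 8, matching y values: 10, 13 (2 points).
  x = 18: rhs = 17, matching y values: none (0 points).
  x = 19: rhs = 19, matching y values: none (0 points).
  x = 20: rhs = 20, matching y values: none (0 points).
  x = 21: rhs = 3, matching y values: 7, 16 (2 points).
  x = 22: rhs = 20, matching y values: none (0 points).
Total affine count: 21.
Full point count |E(F_23)| = 21 + 1 = 22.
Hasse bound: |22 − (23+1)| = |-2| = 2 ≤ 2√23 ≈ 9.5917 ✓.


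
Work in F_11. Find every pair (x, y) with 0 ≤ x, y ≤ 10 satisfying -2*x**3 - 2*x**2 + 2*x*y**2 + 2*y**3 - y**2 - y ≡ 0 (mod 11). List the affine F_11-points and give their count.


Affine F_11-points: {(0, 0), (0, 1), (0, 5), (2, 10), (3, 1), (3, 4), (3, 9), (4, 10), (7, 1), (7, 3), (7, 6), (8, 2), (9, 8), (10, 0)}; count = 14.

For each of the 121 pairs (x, y) ∈ F_11², evaluate f(x, y) mod 11. Record the zeros.
  x = 0: [0↦0, 1↦0, 2↦10, 3↦9, 4↦9, 5↦0, 6↦5, 7↦3, 8↦6, 9↦4, 10↦9]  zeros at y ∈ {0, 1, 5}
  x = 1: [0↦7, 1↦9, 2↦3, 3↦1, 4↦4, 5↦2, 6↦7, 7↦9, 8↦9, 9↦8, 10↦7]  zeros at y ∈ ∅
  x = 2: [0↦9, 1↦2, 2↦2, 3↦10, 4↦5, 5↦10, 6↦4, 7↦10, 8↦7, 9↦7, 10↦0]  zeros at y ∈ {10}
  x = 3: [0↦5, 1↦0, 2↦6, 3↦2, 4↦0, 5↦1, 6↦6, 7↦5, 8↦10, 9↦0, 10↦9]  zeros at y ∈ {1, 4, 9}
  x = 4: [0↦5, 1↦2, 2↦3, 3↦9, 4↦10, 5↦7, 6↦1, 7↦4, 8↦6, 9↦8, 10↦0]  zeros at y ∈ {10}
  x = 5: [0↦8, 1↦7, 2↦3, 3↦8, 4↦1, 5↦5, 6↦10, 7↦6, 8↦5, 9↦8, 10↦5]  zeros at y ∈ ∅
  x = 6: [0↦2, 1↦3, 2↦5, 3↦9, 4↦5, 5↦5, 6↦10, 7↦10, 8↦6, 9↦10, 10↦1]  zeros at y ∈ ∅
  x = 7: [0↦8, 1↦0, 2↦8, 3↦0, 4↦10, 5↦6, 6↦0, 7↦4, 8↦8, 9↦2, 10↦9]  zeros at y ∈ {1, 3, 6}
  x = 8: [0↦3, 1↦8, 2↦0, 3↦2, 4↦4, 5↦7, 6↦1, 7↦9, 8↦10, 9↦5, 10↦6]  zeros at y ∈ {2}
  x = 9: [0↦8, 1↦4, 2↦2, 3↦3, 4↦8, 5↦7, 6↦1, 7↦2, 8↦0, 9↦7, 10↦2]  zeros at y ∈ {8}
  x = 10: [0↦0, 1↦9, 2↦2, 3↦2, 4↦10, 5↦5, 6↦10, 7↦4, 8↦10, 9↦7, 10↦7]  zeros at y ∈ {0}
Collecting zeros: affine points = {(0, 0), (0, 1), (0, 5), (2, 10), (3, 1), (3, 4), (3, 9), (4, 10), (7, 1), (7, 3), (7, 6), (8, 2), (9, 8), (10, 0)}.
Total count |C(F_11)_aff| = 14.


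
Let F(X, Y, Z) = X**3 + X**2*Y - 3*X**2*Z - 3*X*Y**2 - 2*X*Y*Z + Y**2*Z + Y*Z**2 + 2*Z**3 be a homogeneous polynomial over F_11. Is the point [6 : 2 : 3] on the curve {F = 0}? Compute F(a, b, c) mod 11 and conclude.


F(6,2,3) ≡ 3 (mod 11); P is NOT on the curve.

Evaluate F(6, 2, 3) term-by-term (mod 11).
  X**3 ↦ 1·216·1·1 = 216
  X**2*Y ↦ 1·36·2·1 = 72
  -3*X**2*Z ↦ -3·36·1·3 = -324
  -3*X*Y**2 ↦ -3·6·4·1 = -72
  -2*X*Y*Z ↦ -2·6·2·3 = -72
  Y**2*Z ↦ 1·1·4·3 = 12
  Y*Z**2 ↦ 1·1·2·9 = 18
  2*Z**3 ↦ 2·1·1·27 = 54
Sum: F(6, 2, 3) = (216) + (72) + (-324) + (-72) + (-72) + (12) + (18) + (54) = -96.
Reducing mod 11: -96 ≡ 3 (mod 11).
Since F(a, b, c) ≡ 3 ≠ 0 (mod 11), P does NOT lie on the curve.


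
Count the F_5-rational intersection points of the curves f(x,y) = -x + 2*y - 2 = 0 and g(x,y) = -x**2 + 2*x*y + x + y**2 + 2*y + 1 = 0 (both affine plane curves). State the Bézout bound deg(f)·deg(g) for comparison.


Common zeros: {(2, 2), (3, 0)}; count = 2; Bézout bound = 2.

deg(f) = 1, deg(g) = 2, so Bézout bound = 2.
Scan x ∈ F_5. For each x, list the y ∈ F_5 with f(x, y) ≡ 0 and those with g(x, y) ≡ 0 (mod 5); the common zeros in that column are the intersection.
  x = 0: f ≡ 0 at y ∈ {1}; g ≡ 0 at y ∈ {4}; common: ∅.
  x = 1: f ≡ 0 at y ∈ {4}; g ≡ 0 at y ∈ ∅; common: ∅.
  x = 2: f ≡ 0 at y ∈ {2}; g ≡ 0 at y ∈ {2}; common: {2}.
  x = 3: f ≡ 0 at y ∈ {0}; g ≡ 0 at y ∈ {0, 2}; common: {0}.
  x = 4: f ≡ 0 at y ∈ {3}; g ≡ 0 at y ∈ {1, 4}; common: ∅.
Collecting: common zeros = {(2, 2), (3, 0)}, so the count is 2.
Comparison with the Bézout bound: 2 ≤ 2 = deg(f)·deg(g), as expected for curves with no common component (the bound is attained).


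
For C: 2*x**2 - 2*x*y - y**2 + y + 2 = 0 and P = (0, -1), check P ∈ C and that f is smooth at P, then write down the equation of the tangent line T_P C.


Tangent line at P: 2*x + 3*y + 3 = 0.

Step 1: f(0, -1) = 0, so P lies on C.
Step 2: partial derivatives
  f_x(x, y) = 4*x - 2*y, f_y(x, y) = -2*x - 2*y + 1.
  f_x(P) = 2, f_y(P) = 3 (gradient nonzero, so P is smooth).
Step 3: tangent line at P: 2·(x − 0) + 3·(y − -1) = 0.
Expanding: 2*x + 3*y + 3 = 0.


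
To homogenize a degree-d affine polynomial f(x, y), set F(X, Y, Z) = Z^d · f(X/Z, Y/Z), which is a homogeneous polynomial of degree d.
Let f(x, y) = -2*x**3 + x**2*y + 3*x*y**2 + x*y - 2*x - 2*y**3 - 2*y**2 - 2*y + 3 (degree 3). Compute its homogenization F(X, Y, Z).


F(X, Y, Z) = -2*X**3 + X**2*Y + 3*X*Y**2 + X*Y*Z - 2*X*Z**2 - 2*Y**3 - 2*Y**2*Z - 2*Y*Z**2 + 3*Z**3

deg(f) = 3.
Substitute x = X/Z, y = Y/Z into f, then multiply by Z^3.
  monomial -2·x^3·y^0 ↦ -2·X^3·Y^0·Z^0.
  monomial 1·x^2·y^1 ↦ 1·X^2·Y^1·Z^0.
  monomial 3·x^1·y^2 ↦ 3·X^1·Y^2·Z^0.
  monomial 1·x^1·y^1 ↦ 1·X^1·Y^1·Z^1.
  monomial -2·x^1·y^0 ↦ -2·X^1·Y^0·Z^2.
  monomial -2·x^0·y^3 ↦ -2·X^0·Y^3·Z^0.
  monomial -2·x^0·y^2 ↦ -2·X^0·Y^2·Z^1.
  monomial -2·x^0·y^1 ↦ -2·X^0·Y^1·Z^2.
  monomial 3·x^0·y^0 ↦ 3·X^0·Y^0·Z^3.
Collecting: F(X, Y, Z) = -2*X**3 + X**2*Y + 3*X*Y**2 + X*Y*Z - 2*X*Z**2 - 2*Y**3 - 2*Y**2*Z - 2*Y*Z**2 + 3*Z**3.


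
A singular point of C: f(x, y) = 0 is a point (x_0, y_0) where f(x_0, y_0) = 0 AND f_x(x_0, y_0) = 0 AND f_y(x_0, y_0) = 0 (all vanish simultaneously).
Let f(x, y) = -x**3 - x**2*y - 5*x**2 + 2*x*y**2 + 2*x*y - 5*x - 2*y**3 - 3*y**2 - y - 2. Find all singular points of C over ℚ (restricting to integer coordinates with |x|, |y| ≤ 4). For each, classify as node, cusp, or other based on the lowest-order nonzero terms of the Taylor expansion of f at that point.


Singular points: {(-1, -1)}; classification: node.

Compute partial derivatives:
  f_x = -3*x**2 - 2*x*y - 10*x + 2*y**2 + 2*y - 5.
  f_y = -x**2 + 4*x*y + 2*x - 6*y**2 - 6*y - 1.
Scan x_0 ∈ {−4, ..., 4}. For each x_0, f_y(x_0, y) is a polynomial in y; find its integer roots y ∈ {−4, ..., 4}, then test f_x and f at those candidates.
  x = -4: f_y(-4, y) = -6*y**2 - 22*y - 25; no integer root y with |y| ≤ 4.
  x = -3: f_y(-3, y) = -6*y**2 - 18*y - 16; no integer root y with |y| ≤ 4.
  x = -2: f_y(-2, y) = -6*y**2 - 14*y - 9; no integer root y with |y| ≤ 4.
  x = -1: f_y(-1, y) = -6*y**2 - 10*y - 4; vanishes at y ∈ {-1}. (-1, -1): f_x = 0, f = 0 — SINGULAR.
  x = 0: f_y(0, y) = -6*y**2 - 6*y - 1; no integer root y with |y| ≤ 4.
  x = 1: f_y(1, y) = -6*y**2 - 2*y; vanishes at y ∈ {0}. (1, 0): f_x = -18 ≠ 0.
  x = 2: f_y(2, y) = -6*y**2 + 2*y - 1; no integer root y with |y| ≤ 4.
  x = 3: f_y(3, y) = -6*y**2 + 6*y - 4; no integer root y with |y| ≤ 4.
  x = 4: f_y(4, y) = -6*y**2 + 10*y - 9; no integer root y with |y| ≤ 4.
Only singular point on the grid: (-1, -1).
Classify: substitute x = -1 + u, y = -1 + v and expand: f = -u**3 - u**2*v - u**2 + 2*u*v**2 - 2*v**3 + v**2.
No constant or linear terms (consistent with a singular point). Quadratic part: -u**2 + v**2. Cubic part: -u**3 - u**2*v + 2*u*v**2 - 2*v**3.
The quadratic part v**2 - u**2 = (v − u)(v + u) splits into two distinct linear factors, so there are two distinct tangent lines y − -1 = ±(x − -1) — this is a node (ordinary double point).
Classification: node.


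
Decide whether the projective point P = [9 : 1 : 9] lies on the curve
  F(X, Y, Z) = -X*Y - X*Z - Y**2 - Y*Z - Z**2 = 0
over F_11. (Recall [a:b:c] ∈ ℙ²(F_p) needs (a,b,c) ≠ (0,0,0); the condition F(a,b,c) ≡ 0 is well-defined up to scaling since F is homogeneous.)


F(9,1,9) ≡ 6 (mod 11); P is NOT on the curve.

Evaluate F(9, 1, 9) term-by-term (mod 11).
  -X*Y ↦ -1·9·1·1 = -9
  -X*Z ↦ -1·9·1·9 = -81
  -Y**2 ↦ -1·1·1·1 = -1
  -Y*Z ↦ -1·1·1·9 = -9
  -Z**2 ↦ -1·1·1·81 = -81
Sum: F(9, 1, 9) = (-9) + (-81) + (-1) + (-9) + (-81) = -181.
Reducing mod 11: -181 ≡ 6 (mod 11).
Since F(a, b, c) ≡ 6 ≠ 0 (mod 11), P does NOT lie on the curve.


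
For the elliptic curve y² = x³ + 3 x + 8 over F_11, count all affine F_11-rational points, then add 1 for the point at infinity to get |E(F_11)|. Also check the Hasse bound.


Affine points = {(1, 1), (1, 10), (2, 0), (3, 0), (5, 4), (5, 7), (6, 0), (7, 3), (7, 8), (8, 4), (8, 7), (9, 4), (9, 7), (10, 2), (10, 9)}; affine count = 15; |E(F_11)| = 16.

Discriminant check: Δ ∝ 4a³ + 27b² = 4·3³ + 27·8² = 4·27 + 27·64 ≡ 10 (mod 11). Nonzero ⇒ E is nonsingular.
For each x ∈ F_11, compute rhs = x³ + 3·x + 8 mod 11, then count y ∈ F_11 with y² ≡ rhs.
  x = 0: rhs = 8, matching y values: none (0 points).
  x = 1: rhs = 1, matching y values: 1, 10 (2 points).
  x = 2: rhs = 0, matching y values: 0 (1 points).
  x = 3: rhs = 0, matching y values: 0 (1 points).
  x = 4: rhs = 7, matching y values: none (0 points).
  x = 5: rhs = 5, matching y values: 4, 7 (2 points).
  x = 6: rhs = 0, matching y values: 0 (1 points).
  x = 7: rhs = 9, matching y values: 3, 8 (2 points).
  x = 8: rhs = 5, matching y values: 4, 7 (2 points).
  x = 9: rhs = 5, matching y values: 4, 7 (2 points).
  x = 10: rhs = 4, matching y values: 2, 9 (2 points).
Total affine count: 15.
Full point count |E(F_11)| = 15 + 1 = 16.
Hasse bound: |16 − (11+1)| = |4| = 4 ≤ 2√11 ≈ 6.6332 ✓.


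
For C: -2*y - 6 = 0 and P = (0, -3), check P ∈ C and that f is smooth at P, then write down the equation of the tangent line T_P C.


Tangent line at P: -2*y - 6 = 0.

Step 1: f(0, -3) = 0, so P lies on C.
Step 2: partial derivatives
  f_x(x, y) = 0, f_y(x, y) = -2.
  f_x(P) = 0, f_y(P) = -2 (gradient nonzero, so P is smooth).
Step 3: tangent line at P: 0·(x − 0) + -2·(y − -3) = 0.
Expanding: -2*y - 6 = 0.


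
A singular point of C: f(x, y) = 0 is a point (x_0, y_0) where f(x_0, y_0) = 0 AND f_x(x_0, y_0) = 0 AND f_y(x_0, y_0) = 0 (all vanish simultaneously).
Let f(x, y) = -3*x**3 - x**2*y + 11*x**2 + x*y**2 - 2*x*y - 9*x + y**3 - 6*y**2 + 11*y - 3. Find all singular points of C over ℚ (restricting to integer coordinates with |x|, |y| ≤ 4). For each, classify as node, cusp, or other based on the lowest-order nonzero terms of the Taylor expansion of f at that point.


Singular points: {(1, 2)}; classification: cusp.

Compute partial derivatives:
  f_x = -9*x**2 - 2*x*y + 22*x + y**2 - 2*y - 9.
  f_y = -x**2 + 2*x*y - 2*x + 3*y**2 - 12*y + 11.
Scan x_0 ∈ {−4, ..., 4}. For each x_0, f_y(x_0, y) is a polynomial in y; find its integer roots y ∈ {−4, ..., 4}, then test f_x and f at those candidates.
  x = -4: f_y(-4, y) = 3*y**2 - 20*y + 3; no integer root y with |y| ≤ 4.
  x = -3: f_y(-3, y) = 3*y**2 - 18*y + 8; no integer root y with |y| ≤ 4.
  x = -2: f_y(-2, y) = 3*y**2 - 16*y + 11; no integer root y with |y| ≤ 4.
  x = -1: f_y(-1, y) = 3*y**2 - 14*y + 12; no integer root y with |y| ≤ 4.
  x = 0: f_y(0, y) = 3*y**2 - 12*y + 11; no integer root y with |y| ≤ 4.
  x = 1: f_y(1, y) = 3*y**2 - 10*y + 8; vanishes at y ∈ {2}. (1, 2): f_x = 0, f = 0 — SINGULAR.
  x = 2: f_y(2, y) = 3*y**2 - 8*y + 3; no integer root y with |y| ≤ 4.
  x = 3: f_y(3, y) = 3*y**2 - 6*y - 4; no integer root y with |y| ≤ 4.
  x = 4: f_y(4, y) = 3*y**2 - 4*y - 13; no integer root y with |y| ≤ 4.
Only singular point on the grid: (1, 2).
Classify: substitute x = 1 + u, y = 2 + v and expand: f = -3*u**3 - u**2*v + u*v**2 + v**3 + v**2.
No constant or linear terms (consistent with a singular point). Quadratic part: v**2. Cubic part: -3*u**3 - u**2*v + u*v**2 + v**3.
The quadratic part v**2 is a perfect square, so there is a single (double) tangent line v = 0, i.e. y = 2. Restricting the cubic part to that line (v = 0) leaves -3*u**3 ≠ 0, so f is not divisible by v and the branch is v² ≈ 3*u**3 to lowest order — this is a cusp.
Classification: cusp.


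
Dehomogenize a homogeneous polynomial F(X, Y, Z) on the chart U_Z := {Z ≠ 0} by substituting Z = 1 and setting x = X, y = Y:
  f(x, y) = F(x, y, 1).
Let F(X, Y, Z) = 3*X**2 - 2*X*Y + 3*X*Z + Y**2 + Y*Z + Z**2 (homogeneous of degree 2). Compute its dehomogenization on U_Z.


f(x, y) = 3*x**2 - 2*x*y + 3*x + y**2 + y + 1

On U_Z we set Z = 1. Each monomial c·X^i·Y^j·Z^k in F becomes c·x^i·y^j·1^k = c·x^i·y^j.
Substituting Z = 1: F(X, Y, 1) = 3*x**2 - 2*x*y + 3*x + y**2 + y + 1.
Note: deg(f) ≤ deg(F) = 2; strict inequality happens when F is divisible by Z (lost terms).


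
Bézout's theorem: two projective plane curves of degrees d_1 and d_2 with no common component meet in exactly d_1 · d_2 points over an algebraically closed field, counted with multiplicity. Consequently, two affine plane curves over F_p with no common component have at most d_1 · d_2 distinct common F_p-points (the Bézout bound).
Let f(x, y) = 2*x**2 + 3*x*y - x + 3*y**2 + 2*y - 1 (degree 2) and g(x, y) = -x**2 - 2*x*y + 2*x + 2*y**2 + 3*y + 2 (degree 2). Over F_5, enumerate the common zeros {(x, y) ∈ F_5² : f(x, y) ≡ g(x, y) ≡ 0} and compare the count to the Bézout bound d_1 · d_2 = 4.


Common zeros: {(2, 4)}; count = 1; Bézout bound = 4.

deg(f) = 2, deg(g) = 2, so Bézout bound = 4.
Scan x ∈ F_5. For each x, list the y ∈ F_5 with f(x, y) ≡ 0 and those with g(x, y) ≡ 0 (mod 5); the common zeros in that column are the intersection.
  x = 0: f ≡ 0 at y ∈ {2, 4}; g ≡ 0 at y ∈ ∅; common: ∅.
  x = 1: f ≡ 0 at y ∈ {0}; g ≡ 0 at y ∈ ∅; common: ∅.
  x = 2: f ≡ 0 at y ∈ {0, 4}; g ≡ 0 at y ∈ {4}; common: {4}.
  x = 3: f ≡ 0 at y ∈ ∅; g ≡ 0 at y ∈ ∅; common: ∅.
  x = 4: f ≡ 0 at y ∈ ∅; g ≡ 0 at y ∈ ∅; common: ∅.
Collecting: common zeros = {(2, 4)}, so the count is 1.
Comparison with the Bézout bound: 1 ≤ 4 = deg(f)·deg(g), as expected for curves with no common component (the affine F_5-count falls short of the bound because intersections may lie at infinity, over extension fields, or carry multiplicity).


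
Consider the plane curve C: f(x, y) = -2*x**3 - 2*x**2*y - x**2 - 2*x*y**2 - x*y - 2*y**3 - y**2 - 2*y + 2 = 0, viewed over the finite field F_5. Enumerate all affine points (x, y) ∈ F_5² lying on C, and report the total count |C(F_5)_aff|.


Affine F_5-points: {(0, 4), (4, 2)}; count = 2.

For each of the 25 pairs (x, y) ∈ F_5², evaluate f(x, y) mod 5. Record the zeros.
  x = 0: [0↦2, 1↦2, 2↦3, 3↦3, 4↦0]  zeros at y ∈ {4}
  x = 1: [0↦4, 1↦4, 2↦1, 3↦3, 4↦3]  zeros at y ∈ ∅
  x = 2: [0↦2, 1↦3, 2↦2, 3↦2, 4↦1]  zeros at y ∈ ∅
  x = 3: [0↦4, 1↦2, 2↦4, 3↦3, 4↦2]  zeros at y ∈ ∅
  x = 4: [0↦3, 1↦4, 2↦0, 3↦4, 4↦4]  zeros at y ∈ {2}
Collecting zeros: affine points = {(0, 4), (4, 2)}.
Total count |C(F_5)_aff| = 2.


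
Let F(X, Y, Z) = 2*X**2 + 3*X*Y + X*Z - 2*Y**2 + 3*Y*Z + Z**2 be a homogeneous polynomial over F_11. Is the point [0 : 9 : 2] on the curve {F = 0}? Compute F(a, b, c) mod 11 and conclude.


F(0,9,2) ≡ 6 (mod 11); P is NOT on the curve.

Evaluate F(0, 9, 2) term-by-term (mod 11).
  2*X**2 ↦ 2·0·1·1 = 0
  3*X*Y ↦ 3·0·9·1 = 0
  X*Z ↦ 1·0·1·2 = 0
  -2*Y**2 ↦ -2·1·81·1 = -162
  3*Y*Z ↦ 3·1·9·2 = 54
  Z**2 ↦ 1·1·1·4 = 4
Sum: F(0, 9, 2) = (0) + (0) + (0) + (-162) + (54) + (4) = -104.
Reducing mod 11: -104 ≡ 6 (mod 11).
Since F(a, b, c) ≡ 6 ≠ 0 (mod 11), P does NOT lie on the curve.


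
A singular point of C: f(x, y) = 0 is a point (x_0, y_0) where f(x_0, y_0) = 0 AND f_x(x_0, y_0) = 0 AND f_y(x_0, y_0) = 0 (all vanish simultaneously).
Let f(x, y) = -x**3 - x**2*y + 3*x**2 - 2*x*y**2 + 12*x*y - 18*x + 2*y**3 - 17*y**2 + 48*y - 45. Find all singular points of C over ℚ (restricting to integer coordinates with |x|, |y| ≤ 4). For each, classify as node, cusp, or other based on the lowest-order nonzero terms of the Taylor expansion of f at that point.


Singular points: {(0, 3)}; classification: cusp.

Compute partial derivatives:
  f_x = -3*x**2 - 2*x*y + 6*x - 2*y**2 + 12*y - 18.
  f_y = -x**2 - 4*x*y + 12*x + 6*y**2 - 34*y + 48.
Scan x_0 ∈ {−4, ..., 4}. For each x_0, f_y(x_0, y) is a polynomial in y; find its integer roots y ∈ {−4, ..., 4}, then test f_x and f at those candidates.
  x = -4: f_y(-4, y) = 6*y**2 - 18*y - 16; no integer root y with |y| ≤ 4.
  x = -3: f_y(-3, y) = 6*y**2 - 22*y + 3; no integer root y with |y| ≤ 4.
  x = -2: f_y(-2, y) = 6*y**2 - 26*y + 20; vanishes at y ∈ {1}. (-2, 1): f_x = -28 ≠ 0.
  x = -1: f_y(-1, y) = 6*y**2 - 30*y + 35; no integer root y with |y| ≤ 4.
  x = 0: f_y(0, y) = 6*y**2 - 34*y + 48; vanishes at y ∈ {3}. (0, 3): f_x = 0, f = 0 — SINGULAR.
  x = 1: f_y(1, y) = 6*y**2 - 38*y + 59; no integer root y with |y| ≤ 4.
  x = 2: f_y(2, y) = 6*y**2 - 42*y + 68; no integer root y with |y| ≤ 4.
  x = 3: f_y(3, y) = 6*y**2 - 46*y + 75; no integer root y with |y| ≤ 4.
  x = 4: f_y(4, y) = 6*y**2 - 50*y + 80; no integer root y with |y| ≤ 4.
Only singular point on the grid: (0, 3).
Classify: substitute x = 0 + u, y = 3 + v and expand: f = -u**3 - u**2*v - 2*u*v**2 + 2*v**3 + v**2.
No constant or linear terms (consistent with a singular point). Quadratic part: v**2. Cubic part: -u**3 - u**2*v - 2*u*v**2 + 2*v**3.
The quadratic part v**2 is a perfect square, so there is a single (double) tangent line v = 0, i.e. y = 3. Restricting the cubic part to that line (v = 0) leaves -u**3 ≠ 0, so f is not divisible by v and the branch is v² ≈ u**3 to lowest order — this is a cusp.
Classification: cusp.


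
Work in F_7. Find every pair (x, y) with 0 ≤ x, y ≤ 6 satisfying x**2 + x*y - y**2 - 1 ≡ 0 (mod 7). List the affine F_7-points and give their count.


Affine F_7-points: {(1, 0), (1, 1), (2, 3), (2, 6), (5, 1), (5, 4), (6, 0), (6, 6)}; count = 8.

For each of the 49 pairs (x, y) ∈ F_7², evaluate f(x, y) mod 7. Record the zeros.
  x = 0: [0↦6, 1↦5, 2↦2, 3↦4, 4↦4, 5↦2, 6↦5]  zeros at y ∈ ∅
  x = 1: [0↦0, 1↦0, 2↦5, 3↦1, 4↦2, 5↦1, 6↦5]  zeros at y ∈ {0, 1}
  x = 2: [0↦3, 1↦4, 2↦3, 3↦0, 4↦2, 5↦2, 6↦0]  zeros at y ∈ {3, 6}
  x = 3: [0↦1, 1↦3, 2↦3, 3↦1, 4↦4, 5↦5, 6↦4]  zeros at y ∈ ∅
  x = 4: [0↦1, 1↦4, 2↦5, 3↦4, 4↦1, 5↦3, 6↦3]  zeros at y ∈ ∅
  x = 5: [0↦3, 1↦0, 2↦2, 3↦2, 4↦0, 5↦3, 6↦4]  zeros at y ∈ {1, 4}
  x = 6: [0↦0, 1↦5, 2↦1, 3↦2, 4↦1, 5↦5, 6↦0]  zeros at y ∈ {0, 6}
Collecting zeros: affine points = {(1, 0), (1, 1), (2, 3), (2, 6), (5, 1), (5, 4), (6, 0), (6, 6)}.
Total count |C(F_7)_aff| = 8.


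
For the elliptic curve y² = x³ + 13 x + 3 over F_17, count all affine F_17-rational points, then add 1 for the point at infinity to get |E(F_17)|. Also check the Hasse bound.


Affine points = {(1, 0), (3, 1), (3, 16), (4, 0), (6, 5), (6, 12), (9, 4), (9, 13), (11, 7), (11, 10), (12, 0)}; affine count = 11; |E(F_17)| = 12.

Discriminant check: Δ ∝ 4a³ + 27b² = 4·13³ + 27·3² = 4·2197 + 27·9 ≡ 4 (mod 17). Nonzero ⇒ E is nonsingular.
For each x ∈ F_17, compute rhs = x³ + 13·x + 3 mod 17, then count y ∈ F_17 with y² ≡ rhs.
  x = 0: rhs = 3, matching y values: none (0 points).
  x = 1: rhs = 0, matching y values: 0 (1 points).
  x = 2: rhs = 3, matching y values: none (0 points).
  x = 3: rhs = 1, matching y values: 1, 16 (2 points).
  x = 4: rhs = 0, matching y values: 0 (1 points).
  x = 5: rhs = 6, matching y values: none (0 points).
  x = 6: rhs = 8, matching y values: 5, 12 (2 points).
  x = 7: rhs = 12, matching y values: none (0 points).
  x = 8: rhs = 7, matching y values: none (0 points).
  x = 9: rhs = 16, matching y values: 4, 13 (2 points).
  x = 10: rhs = 11, matching y values: none (0 points).
  x = 11: rhs = 15, matching y values: 7, 10 (2 points).
  x = 12: rhs = 0, matching y values: 0 (1 points).
  x = 13: rhs = 6, matching y values: none (0 points).
  x = 14: rhs = 5, matching y values: none (0 points).
  x = 15: rhs = 3, matching y values: none (0 points).
  x = 16: rhs = 6, matching y values: none (0 points).
Total affine count: 11.
Full point count |E(F_17)| = 11 + 1 = 12.
Hasse bound: |12 − (17+1)| = |-6| = 6 ≤ 2√17 ≈ 8.2462 ✓.


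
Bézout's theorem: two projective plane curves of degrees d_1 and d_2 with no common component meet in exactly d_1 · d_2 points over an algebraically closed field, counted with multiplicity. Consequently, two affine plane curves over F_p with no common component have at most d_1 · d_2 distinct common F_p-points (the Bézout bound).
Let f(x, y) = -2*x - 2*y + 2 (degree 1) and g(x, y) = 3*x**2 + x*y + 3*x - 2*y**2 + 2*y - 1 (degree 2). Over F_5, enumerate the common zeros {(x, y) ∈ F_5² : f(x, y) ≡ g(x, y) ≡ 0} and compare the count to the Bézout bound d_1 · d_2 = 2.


Common zeros: {(1, 0)}; count = 1; Bézout bound = 2.

deg(f) = 1, deg(g) = 2, so Bézout bound = 2.
Scan x ∈ F_5. For each x, list the y ∈ F_5 with f(x, y) ≡ 0 and those with g(x, y) ≡ 0 (mod 5); the common zeros in that column are the intersection.
  x = 0: f ≡ 0 at y ∈ {1}; g ≡ 0 at y ∈ {2, 4}; common: ∅.
  x = 1: f ≡ 0 at y ∈ {0}; g ≡ 0 at y ∈ {0, 4}; common: {0}.
  x = 2: f ≡ 0 at y ∈ {4}; g ≡ 0 at y ∈ ∅; common: ∅.
  x = 3: f ≡ 0 at y ∈ {3}; g ≡ 0 at y ∈ {0}; common: ∅.
  x = 4: f ≡ 0 at y ∈ {2}; g ≡ 0 at y ∈ ∅; common: ∅.
Collecting: common zeros = {(1, 0)}, so the count is 1.
Comparison with the Bézout bound: 1 ≤ 2 = deg(f)·deg(g), as expected for curves with no common component (the affine F_5-count falls short of the bound because intersections may lie at infinity, over extension fields, or carry multiplicity).


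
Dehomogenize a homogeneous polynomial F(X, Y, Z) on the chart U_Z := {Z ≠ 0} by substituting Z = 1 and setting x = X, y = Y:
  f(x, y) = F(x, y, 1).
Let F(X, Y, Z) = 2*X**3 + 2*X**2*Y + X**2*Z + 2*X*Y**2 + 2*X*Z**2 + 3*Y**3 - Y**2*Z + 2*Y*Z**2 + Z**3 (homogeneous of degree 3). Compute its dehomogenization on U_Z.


f(x, y) = 2*x**3 + 2*x**2*y + x**2 + 2*x*y**2 + 2*x + 3*y**3 - y**2 + 2*y + 1

On U_Z we set Z = 1. Each monomial c·X^i·Y^j·Z^k in F becomes c·x^i·y^j·1^k = c·x^i·y^j.
Substituting Z = 1: F(X, Y, 1) = 2*x**3 + 2*x**2*y + x**2 + 2*x*y**2 + 2*x + 3*y**3 - y**2 + 2*y + 1.
Note: deg(f) ≤ deg(F) = 3; strict inequality happens when F is divisible by Z (lost terms).


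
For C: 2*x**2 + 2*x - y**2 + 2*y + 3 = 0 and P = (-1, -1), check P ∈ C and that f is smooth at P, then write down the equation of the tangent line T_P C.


Tangent line at P: -2*x + 4*y + 2 = 0.

Step 1: f(-1, -1) = 0, so P lies on C.
Step 2: partial derivatives
  f_x(x, y) = 4*x + 2, f_y(x, y) = 2 - 2*y.
  f_x(P) = -2, f_y(P) = 4 (gradient nonzero, so P is smooth).
Step 3: tangent line at P: -2·(x − -1) + 4·(y − -1) = 0.
Expanding: -2*x + 4*y + 2 = 0.


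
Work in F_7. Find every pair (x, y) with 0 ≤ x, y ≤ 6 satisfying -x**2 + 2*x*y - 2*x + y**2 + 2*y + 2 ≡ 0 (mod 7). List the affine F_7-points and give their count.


Affine F_7-points: {(2, 3), (2, 5), (3, 2), (3, 4), (6, 2), (6, 5)}; count = 6.

For each of the 49 pairs (x, y) ∈ F_7², evaluate f(x, y) mod 7. Record the zeros.
  x = 0: [0↦2, 1↦5, 2↦3, 3↦3, 4↦5, 5↦2, 6↦1]  zeros at y ∈ ∅
  x = 1: [0↦6, 1↦4, 2↦4, 3↦6, 4↦3, 5↦2, 6↦3]  zeros at y ∈ ∅
  x = 2: [0↦1, 1↦1, 2↦3, 3↦0, 4↦6, 5↦0, 6↦3]  zeros at y ∈ {3, 5}
  x = 3: [0↦1, 1↦3, 2↦0, 3↦6, 4↦0, 5↦3, 6↦1]  zeros at y ∈ {2, 4}
  x = 4: [0↦6, 1↦3, 2↦2, 3↦3, 4↦6, 5↦4, 6↦4]  zeros at y ∈ ∅
  x = 5: [0↦2, 1↦1, 2↦2, 3↦5, 4↦3, 5↦3, 6↦5]  zeros at y ∈ ∅
  x = 6: [0↦3, 1↦4, 2↦0, 3↦5, 4↦5, 5↦0, 6↦4]  zeros at y ∈ {2, 5}
Collecting zeros: affine points = {(2, 3), (2, 5), (3, 2), (3, 4), (6, 2), (6, 5)}.
Total count |C(F_7)_aff| = 6.
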